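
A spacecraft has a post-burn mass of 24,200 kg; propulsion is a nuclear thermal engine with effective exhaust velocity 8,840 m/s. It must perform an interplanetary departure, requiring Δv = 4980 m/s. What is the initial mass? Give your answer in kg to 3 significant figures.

initial mass ≈ 42500 kg

m₀/m_f = exp(Δv / v_e) = exp(4980 / 8840.0) = exp(0.5633) = 1.7565.
m₀ = m_f × 1.7565 = 24,200 × 1.7565 = 42,507.3 kg.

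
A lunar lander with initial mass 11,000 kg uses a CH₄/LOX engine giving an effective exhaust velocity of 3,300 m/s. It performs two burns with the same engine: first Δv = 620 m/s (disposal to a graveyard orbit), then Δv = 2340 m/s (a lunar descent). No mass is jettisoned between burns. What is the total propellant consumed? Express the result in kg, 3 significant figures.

After the first burn: m = 11000 × exp(−620/3300.0) = 11000 × 0.82872 = 9,115.92 kg.
After the second burn: m = 9,115.92 × exp(−2340/3300.0) = 9,115.92 × 0.49209 = 4,485.85 kg.
Total propellant = m₀ − m_final = 11000 − 4,485.85 = 6,514.15 kg.

total propellant consumed ≈ 6510 kg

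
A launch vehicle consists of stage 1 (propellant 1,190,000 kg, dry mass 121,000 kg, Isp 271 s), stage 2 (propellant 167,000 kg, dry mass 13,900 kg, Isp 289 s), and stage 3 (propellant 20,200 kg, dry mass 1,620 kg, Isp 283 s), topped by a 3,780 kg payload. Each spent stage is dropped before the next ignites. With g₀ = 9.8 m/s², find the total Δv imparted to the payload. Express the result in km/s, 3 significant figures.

Ignition mass of stage 1 = 1,190,000+121,000 + 167,000+13,900 + 20,200+1,620 + 3,780 = 1,517,500 kg.
Stage 1: m₀ = 1,517,500 kg, m_f = 1,517,500 − 1,190,000 = 327,500 kg; Δv = 271×9.8×ln(4.634) = 2655.8×1.5333 ≈ 4072 m/s.
Stage 2: m₀ = 206,500 kg, m_f = 206,500 − 167,000 = 39,500 kg; Δv = 289×9.8×ln(5.228) = 2832.2×1.6540 ≈ 4684 m/s.
Stage 3: m₀ = 25,600 kg, m_f = 25,600 − 20,200 = 5,400 kg; Δv = 283×9.8×ln(4.741) = 2773.4×1.5562 ≈ 4316 m/s.
Total Δv = 4072 + 4684 + 4316 = 13072 m/s.

Δv ≈ 13.1 km/s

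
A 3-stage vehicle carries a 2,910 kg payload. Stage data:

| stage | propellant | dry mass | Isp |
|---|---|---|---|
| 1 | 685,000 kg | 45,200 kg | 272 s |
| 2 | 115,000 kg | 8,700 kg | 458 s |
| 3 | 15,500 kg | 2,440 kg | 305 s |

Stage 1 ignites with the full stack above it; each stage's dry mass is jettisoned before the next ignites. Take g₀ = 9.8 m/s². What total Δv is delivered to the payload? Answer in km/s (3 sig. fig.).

Ignition mass of stage 1 = 685,000+45,200 + 115,000+8,700 + 15,500+2,440 + 2,910 = 874,750 kg.
Stage 1: m₀ = 874,750 kg, m_f = 874,750 − 685,000 = 189,750 kg; Δv = 272×9.8×ln(4.61) = 2665.6×1.5282 ≈ 4074 m/s.
Stage 2: m₀ = 144,550 kg, m_f = 144,550 − 115,000 = 29,550 kg; Δv = 458×9.8×ln(4.892) = 4488.4×1.5875 ≈ 7126 m/s.
Stage 3: m₀ = 20,850 kg, m_f = 20,850 − 15,500 = 5,350 kg; Δv = 305×9.8×ln(3.897) = 2989.0×1.3603 ≈ 4066 m/s.
Total Δv = 4074 + 7126 + 4066 = 15266 m/s.

Δv ≈ 15.3 km/s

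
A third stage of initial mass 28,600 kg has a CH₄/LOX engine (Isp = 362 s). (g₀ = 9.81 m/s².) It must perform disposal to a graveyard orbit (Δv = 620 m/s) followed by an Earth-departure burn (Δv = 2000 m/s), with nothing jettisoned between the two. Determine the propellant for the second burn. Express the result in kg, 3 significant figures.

v_e = Isp · g₀ = 362 × 9.81 = 3551.2 m/s.
After the first burn: m = 28600 × exp(−620/3551.2) = 28600 × 0.83980 = 24,018.3 kg.
After the second burn: m = 24,018.3 × exp(−2000/3551.2) = 24,018.3 × 0.56939 = 13,675.8 kg.
Second-burn propellant = 24,018.3 − 13,675.8 = 10,342.5 kg.

propellant for the second burn ≈ 10300 kg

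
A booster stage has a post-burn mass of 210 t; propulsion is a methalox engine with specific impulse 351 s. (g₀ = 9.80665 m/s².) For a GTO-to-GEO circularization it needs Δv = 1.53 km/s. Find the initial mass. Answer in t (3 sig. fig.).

v_e = Isp · g₀ = 351 × 9.80665 = 3442.1 m/s.
By the Tsiolkovsky rocket equation, m₀/m_f = exp(Δv / v_e) = exp(1530 / 3442.1) = exp(0.4445) = 1.5597.
m₀ = m_f × 1.5597 = 210 × 1.5597 = 327.537 t.

initial mass ≈ 328 t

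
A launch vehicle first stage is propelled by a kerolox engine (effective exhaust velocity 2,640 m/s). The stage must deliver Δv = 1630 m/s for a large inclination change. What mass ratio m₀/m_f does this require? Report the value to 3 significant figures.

mass ratio ≈ 1.85

m₀/m_f = exp(Δv / v_e) = exp(1630 / 2640.0) = exp(0.6174) = 1.8541.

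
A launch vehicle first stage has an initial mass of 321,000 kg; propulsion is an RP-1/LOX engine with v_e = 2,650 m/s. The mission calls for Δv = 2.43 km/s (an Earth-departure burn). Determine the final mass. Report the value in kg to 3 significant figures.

Using Δv = v_e ln(m₀/m_f): m₀/m_f = exp(Δv / v_e) = exp(2430 / 2650.0) = exp(0.9170) = 2.5017.
m_f = m₀ / 2.5017 = 321,000 / 2.5017 = 128,313 kg.

final mass ≈ 128000 kg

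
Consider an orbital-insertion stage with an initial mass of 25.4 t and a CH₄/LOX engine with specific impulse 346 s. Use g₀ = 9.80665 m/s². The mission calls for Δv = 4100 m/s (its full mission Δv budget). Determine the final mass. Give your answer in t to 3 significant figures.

final mass ≈ 7.59 t

v_e = Isp · g₀ = 346 × 9.80665 = 3393.1 m/s.
From the ideal rocket equation, m₀/m_f = exp(Δv / v_e) = exp(4100 / 3393.1) = exp(1.2083) = 3.3479.
m_f = m₀ / 3.3479 = 25.4 / 3.3479 = 7.58685 t.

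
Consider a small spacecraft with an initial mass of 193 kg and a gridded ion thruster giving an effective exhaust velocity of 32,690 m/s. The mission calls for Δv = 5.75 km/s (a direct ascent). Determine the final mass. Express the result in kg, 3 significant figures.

final mass ≈ 162 kg

m₀/m_f = exp(Δv / v_e) = exp(5750 / 32690.0) = exp(0.1759) = 1.1923.
m_f = m₀ / 1.1923 = 193 / 1.1923 = 161.872 kg.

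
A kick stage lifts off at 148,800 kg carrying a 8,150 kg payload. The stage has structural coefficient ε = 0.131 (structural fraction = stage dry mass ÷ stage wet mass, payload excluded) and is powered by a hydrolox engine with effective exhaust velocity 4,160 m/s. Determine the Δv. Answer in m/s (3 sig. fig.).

Stage wet mass = m₀ − payload = 148,800 − 8,150 = 140,650 kg.
Stage dry mass = ε × stage wet mass = 0.131 × 140,650 = 18,425.2 kg.
Burnout mass m_f = stage dry + payload = 18,425.2 + 8,150 = 26,575.2 kg.
Δv = v_e · ln(148,800/26,575.2) = 4160.0 × ln(5.599) = 4160.0 × 1.7226 ≈ 7166 m/s.

Δv ≈ 7170 m/s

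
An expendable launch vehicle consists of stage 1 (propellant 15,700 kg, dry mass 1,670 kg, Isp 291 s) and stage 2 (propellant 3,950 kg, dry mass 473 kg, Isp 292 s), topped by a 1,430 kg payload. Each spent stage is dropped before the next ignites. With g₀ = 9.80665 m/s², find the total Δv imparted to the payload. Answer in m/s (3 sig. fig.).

Δv ≈ 6430 m/s

Ignition mass of stage 1 = 15,700+1,670 + 3,950+473 + 1,430 = 23,223 kg.
Stage 1: m₀ = 23,223 kg, m_f = 23,223 − 15,700 = 7,523 kg; Δv = 291×9.80665×ln(3.087) = 2853.7×1.1272 ≈ 3217 m/s.
Stage 2: m₀ = 5,853 kg, m_f = 5,853 − 3,950 = 1,903 kg; Δv = 292×9.80665×ln(3.076) = 2863.5×1.1235 ≈ 3217 m/s.
Total Δv = 3217 + 3217 = 6434 m/s.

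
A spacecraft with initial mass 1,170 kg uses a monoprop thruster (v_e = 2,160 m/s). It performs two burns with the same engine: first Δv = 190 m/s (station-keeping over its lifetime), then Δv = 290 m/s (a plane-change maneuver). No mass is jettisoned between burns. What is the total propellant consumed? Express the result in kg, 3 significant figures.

After the first burn: m = 1170 × exp(−190/2160.0) = 1170 × 0.91579 = 1,071.47 kg.
After the second burn: m = 1,071.47 × exp(−290/2160.0) = 1,071.47 × 0.87436 = 936.851 kg.
Total propellant = m₀ − m_final = 1170 − 936.851 = 233.149 kg.

total propellant consumed ≈ 233 kg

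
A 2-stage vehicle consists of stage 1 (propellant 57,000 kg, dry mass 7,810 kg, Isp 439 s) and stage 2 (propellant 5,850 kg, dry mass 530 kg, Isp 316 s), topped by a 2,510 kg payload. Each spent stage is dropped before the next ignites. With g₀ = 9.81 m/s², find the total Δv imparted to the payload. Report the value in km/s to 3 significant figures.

Ignition mass of stage 1 = 57,000+7,810 + 5,850+530 + 2,510 = 73,700 kg.
Stage 1: m₀ = 73,700 kg, m_f = 73,700 − 57,000 = 16,700 kg; Δv = 439×9.81×ln(4.413) = 4306.6×1.4846 ≈ 6394 m/s.
Stage 2: m₀ = 8,890 kg, m_f = 8,890 − 5,850 = 3,040 kg; Δv = 316×9.81×ln(2.924) = 3100.0×1.0731 ≈ 3326 m/s.
Total Δv = 6394 + 3326 = 9720 m/s.

Δv ≈ 9.72 km/s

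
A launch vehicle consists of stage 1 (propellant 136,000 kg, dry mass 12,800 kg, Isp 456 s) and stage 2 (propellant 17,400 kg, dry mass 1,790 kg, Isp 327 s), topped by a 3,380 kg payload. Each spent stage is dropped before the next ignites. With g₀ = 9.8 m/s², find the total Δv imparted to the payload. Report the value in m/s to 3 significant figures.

Δv ≈ 11800 m/s

Ignition mass of stage 1 = 136,000+12,800 + 17,400+1,790 + 3,380 = 171,370 kg.
Stage 1: m₀ = 171,370 kg, m_f = 171,370 − 136,000 = 35,370 kg; Δv = 456×9.8×ln(4.845) = 4468.8×1.5780 ≈ 7052 m/s.
Stage 2: m₀ = 22,570 kg, m_f = 22,570 − 17,400 = 5,170 kg; Δv = 327×9.8×ln(4.366) = 3204.6×1.4737 ≈ 4723 m/s.
Total Δv = 7052 + 4723 = 11775 m/s.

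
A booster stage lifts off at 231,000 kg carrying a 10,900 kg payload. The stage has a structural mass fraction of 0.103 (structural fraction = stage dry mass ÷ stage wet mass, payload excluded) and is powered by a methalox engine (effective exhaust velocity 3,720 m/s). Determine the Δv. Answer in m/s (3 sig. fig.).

Δv ≈ 7180 m/s

Stage wet mass = m₀ − payload = 231,000 − 10,900 = 220,100 kg.
Stage dry mass = ε × stage wet mass = 0.103 × 220,100 = 22,670.3 kg.
Burnout mass m_f = stage dry + payload = 22,670.3 + 10,900 = 33,570.3 kg.
Using Δv = v_e ln(m₀/m_f): Δv = v_e · ln(231,000/33,570.3) = 3720.0 × ln(6.881) = 3720.0 × 1.9288 ≈ 7175 m/s.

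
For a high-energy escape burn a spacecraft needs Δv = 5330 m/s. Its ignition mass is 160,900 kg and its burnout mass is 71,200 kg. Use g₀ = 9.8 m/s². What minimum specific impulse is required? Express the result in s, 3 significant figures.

ln(m₀/m_f) = ln(160900/71200) = ln(2.26) = 0.8153.
Using Δv = v_e ln(m₀/m_f): v_e = Δv / ln(m₀/m_f) = 5330 / 0.8153 = 6537.5 m/s.
Isp = v_e / g₀ = 6537.5 / 9.8 = 667.1 s.

Isp ≈ 667 s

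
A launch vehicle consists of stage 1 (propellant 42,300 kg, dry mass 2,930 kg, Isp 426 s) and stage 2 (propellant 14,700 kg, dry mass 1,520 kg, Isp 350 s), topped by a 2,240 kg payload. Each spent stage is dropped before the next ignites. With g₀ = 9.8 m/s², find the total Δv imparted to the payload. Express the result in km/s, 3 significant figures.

Ignition mass of stage 1 = 42,300+2,930 + 14,700+1,520 + 2,240 = 63,690 kg.
Stage 1: m₀ = 63,690 kg, m_f = 63,690 − 42,300 = 21,390 kg; Δv = 426×9.8×ln(2.978) = 4174.8×1.0911 ≈ 4555 m/s.
Stage 2: m₀ = 18,460 kg, m_f = 18,460 − 14,700 = 3,760 kg; Δv = 350×9.8×ln(4.91) = 3430.0×1.5912 ≈ 5458 m/s.
Total Δv = 4555 + 5458 = 10013 m/s.

Δv ≈ 10.0 km/s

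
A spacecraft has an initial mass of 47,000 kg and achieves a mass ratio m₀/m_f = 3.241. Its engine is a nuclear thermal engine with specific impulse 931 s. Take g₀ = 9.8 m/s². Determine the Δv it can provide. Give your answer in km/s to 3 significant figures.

v_e = Isp · g₀ = 931 × 9.8 = 9123.8 m/s.
From the ideal rocket equation, Δv = v_e · ln(3.241) = 9123.8 × 1.1759 ≈ 10728.5 m/s.

Δv ≈ 10.7 km/s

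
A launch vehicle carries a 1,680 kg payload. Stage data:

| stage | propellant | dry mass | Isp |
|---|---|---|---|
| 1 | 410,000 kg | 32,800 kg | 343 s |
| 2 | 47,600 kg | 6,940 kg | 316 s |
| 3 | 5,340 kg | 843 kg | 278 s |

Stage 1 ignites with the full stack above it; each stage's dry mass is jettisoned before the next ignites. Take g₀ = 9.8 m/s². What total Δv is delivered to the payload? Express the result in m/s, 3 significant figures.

Ignition mass of stage 1 = 410,000+32,800 + 47,600+6,940 + 5,340+843 + 1,680 = 505,203 kg.
Stage 1: m₀ = 505,203 kg, m_f = 505,203 − 410,000 = 95,203 kg; Δv = 343×9.8×ln(5.307) = 3361.4×1.6689 ≈ 5610 m/s.
Stage 2: m₀ = 62,403 kg, m_f = 62,403 − 47,600 = 14,803 kg; Δv = 316×9.8×ln(4.216) = 3096.8×1.4388 ≈ 4456 m/s.
Stage 3: m₀ = 7,863 kg, m_f = 7,863 − 5,340 = 2,523 kg; Δv = 278×9.8×ln(3.117) = 2724.4×1.1367 ≈ 3097 m/s.
Total Δv = 5610 + 4456 + 3097 = 13163 m/s.

Δv ≈ 13200 m/s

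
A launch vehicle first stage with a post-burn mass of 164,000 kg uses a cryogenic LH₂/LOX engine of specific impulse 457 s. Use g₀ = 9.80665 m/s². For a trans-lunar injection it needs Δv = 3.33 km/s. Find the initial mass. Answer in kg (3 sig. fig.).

v_e = Isp · g₀ = 457 × 9.80665 = 4481.6 m/s.
By the Tsiolkovsky rocket equation, m₀/m_f = exp(Δv / v_e) = exp(3330 / 4481.6) = exp(0.7430) = 2.1023.
m₀ = m_f × 2.1023 = 164,000 × 2.1023 = 344,777 kg.

initial mass ≈ 345000 kg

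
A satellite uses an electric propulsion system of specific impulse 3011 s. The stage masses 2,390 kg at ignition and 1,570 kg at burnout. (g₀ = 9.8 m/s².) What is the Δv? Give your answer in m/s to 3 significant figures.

v_e = Isp · g₀ = 3011 × 9.8 = 29507.8 m/s.
Δv = v_e · ln(m₀/m_f) = 29507.8 × ln(1.522) = 29507.8 × 0.4202 ≈ 12399.7 m/s.

Δv ≈ 12400 m/s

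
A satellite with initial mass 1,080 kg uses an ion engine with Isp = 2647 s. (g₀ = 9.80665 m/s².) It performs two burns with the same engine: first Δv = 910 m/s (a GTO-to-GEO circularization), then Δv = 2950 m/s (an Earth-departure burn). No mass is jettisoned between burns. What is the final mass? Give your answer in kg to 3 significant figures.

final mass ≈ 931 kg

v_e = Isp · g₀ = 2647 × 9.80665 = 25958.2 m/s.
After the first burn: m = 1080 × exp(−910/25958.2) = 1080 × 0.96555 = 1,042.79 kg.
After the second burn: m = 1,042.79 × exp(−2950/25958.2) = 1,042.79 × 0.89258 = 930.773 kg.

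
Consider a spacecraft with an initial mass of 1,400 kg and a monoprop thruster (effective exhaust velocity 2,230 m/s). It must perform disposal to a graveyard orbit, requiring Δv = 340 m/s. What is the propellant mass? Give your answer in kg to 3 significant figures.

propellant mass ≈ 198 kg

m₀/m_f = exp(Δv / v_e) = exp(340 / 2230.0) = exp(0.1525) = 1.1647.
m_f = 1,400 / 1.1647 = 1,202.03 kg, so propellant = m₀ − m_f = 1,400 − 1,202.03 = 197.97 kg.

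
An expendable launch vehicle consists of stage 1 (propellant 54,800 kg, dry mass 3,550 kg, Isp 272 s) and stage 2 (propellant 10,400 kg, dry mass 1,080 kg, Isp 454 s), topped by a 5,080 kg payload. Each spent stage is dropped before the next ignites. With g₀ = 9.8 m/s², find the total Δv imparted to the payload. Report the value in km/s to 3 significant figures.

Δv ≈ 7.91 km/s

Ignition mass of stage 1 = 54,800+3,550 + 10,400+1,080 + 5,080 = 74,910 kg.
Stage 1: m₀ = 74,910 kg, m_f = 74,910 − 54,800 = 20,110 kg; Δv = 272×9.8×ln(3.725) = 2665.6×1.3151 ≈ 3505 m/s.
Stage 2: m₀ = 16,560 kg, m_f = 16,560 − 10,400 = 6,160 kg; Δv = 454×9.8×ln(2.688) = 4449.2×0.9889 ≈ 4400 m/s.
Total Δv = 3505 + 4400 = 7905 m/s.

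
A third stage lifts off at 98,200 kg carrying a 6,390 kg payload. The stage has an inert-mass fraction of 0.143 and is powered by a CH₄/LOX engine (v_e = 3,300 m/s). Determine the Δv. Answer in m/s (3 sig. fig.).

Stage wet mass = m₀ − payload = 98,200 − 6,390 = 91,810 kg.
Stage dry mass = ε × stage wet mass = 0.143 × 91,810 = 13,128.8 kg.
Burnout mass m_f = stage dry + payload = 13,128.8 + 6,390 = 19,518.8 kg.
Δv = v_e · ln(98,200/19,518.8) = 3300.0 × ln(5.031) = 3300.0 × 1.6156 ≈ 5332 m/s.

Δv ≈ 5330 m/s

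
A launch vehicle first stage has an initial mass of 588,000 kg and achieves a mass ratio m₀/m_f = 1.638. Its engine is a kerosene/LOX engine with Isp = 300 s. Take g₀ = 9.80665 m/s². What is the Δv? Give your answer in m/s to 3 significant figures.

v_e = Isp · g₀ = 300 × 9.80665 = 2942.0 m/s.
Δv = v_e · ln(1.638) = 2942.0 × 0.4935 ≈ 1451.8 m/s.

Δv ≈ 1450 m/s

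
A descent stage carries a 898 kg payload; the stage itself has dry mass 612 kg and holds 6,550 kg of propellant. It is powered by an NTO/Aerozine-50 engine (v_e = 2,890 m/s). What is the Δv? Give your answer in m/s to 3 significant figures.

m₀ = payload + dry + propellant = 898 + 612 + 6,550 = 8,060 kg.
m_f = payload + dry = 898 + 612 = 1,510 kg.
Using Δv = v_e ln(m₀/m_f): Δv = v_e · ln(m₀/m_f) = 2890.0 × ln(5.338) = 2890.0 × 1.6748 ≈ 4840.2 m/s.

Δv ≈ 4840 m/s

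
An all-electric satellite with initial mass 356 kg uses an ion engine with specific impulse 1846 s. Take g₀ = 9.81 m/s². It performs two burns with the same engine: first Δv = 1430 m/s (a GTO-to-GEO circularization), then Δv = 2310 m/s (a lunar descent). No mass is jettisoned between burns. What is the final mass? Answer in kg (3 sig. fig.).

v_e = Isp · g₀ = 1846 × 9.81 = 18109.3 m/s.
After the first burn: m = 356 × exp(−1430/18109.3) = 356 × 0.92407 = 328.969 kg.
After the second burn: m = 328.969 × exp(−2310/18109.3) = 328.969 × 0.88024 = 289.572 kg.

final mass ≈ 290 kg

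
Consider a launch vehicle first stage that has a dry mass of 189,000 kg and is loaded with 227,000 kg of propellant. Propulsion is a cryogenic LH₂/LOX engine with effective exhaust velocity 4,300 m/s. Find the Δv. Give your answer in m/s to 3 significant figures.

m₀ = m_dry + m_prop = 189,000 + 227,000 = 416,000 kg.
Rocket equation: Δv = v_e · ln(m₀/m_f) = 4300.0 × ln(2.201) = 4300.0 × 0.7889 ≈ 3392.4 m/s.

Δv ≈ 3390 m/s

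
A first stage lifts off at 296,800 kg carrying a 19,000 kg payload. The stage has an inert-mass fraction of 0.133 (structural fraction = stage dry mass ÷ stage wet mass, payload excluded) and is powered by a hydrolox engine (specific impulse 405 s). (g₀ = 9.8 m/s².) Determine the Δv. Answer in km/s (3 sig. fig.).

Δv ≈ 6.62 km/s

Stage wet mass = m₀ − payload = 296,800 − 19,000 = 277,800 kg.
Stage dry mass = ε × stage wet mass = 0.133 × 277,800 = 36,947.4 kg.
Burnout mass m_f = stage dry + payload = 36,947.4 + 19,000 = 55,947.4 kg.
v_e = Isp · g₀ = 405 × 9.8 = 3969.0 m/s.
Δv = v_e · ln(296,800/55,947.4) = 3969.0 × ln(5.305) = 3969.0 × 1.6686 ≈ 6623 m/s.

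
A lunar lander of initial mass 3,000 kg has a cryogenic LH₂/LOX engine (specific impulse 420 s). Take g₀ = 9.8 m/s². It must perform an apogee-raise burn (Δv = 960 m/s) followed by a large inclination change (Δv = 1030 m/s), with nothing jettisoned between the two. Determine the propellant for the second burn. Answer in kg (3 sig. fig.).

v_e = Isp · g₀ = 420 × 9.8 = 4116.0 m/s.
After the first burn: m = 3000 × exp(−960/4116.0) = 3000 × 0.79197 = 2,375.91 kg.
After the second burn: m = 2,375.91 × exp(−1030/4116.0) = 2,375.91 × 0.77861 = 1,849.91 kg.
Second-burn propellant = 2,375.91 − 1,849.91 = 526 kg.

propellant for the second burn ≈ 526 kg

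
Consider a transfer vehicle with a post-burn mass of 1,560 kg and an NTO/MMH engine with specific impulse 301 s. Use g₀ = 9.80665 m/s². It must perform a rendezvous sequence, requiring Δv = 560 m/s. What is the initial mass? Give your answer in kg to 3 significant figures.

initial mass ≈ 1890 kg

v_e = Isp · g₀ = 301 × 9.80665 = 2951.8 m/s.
m₀/m_f = exp(Δv / v_e) = exp(560 / 2951.8) = exp(0.1897) = 1.2089.
m₀ = m_f × 1.2089 = 1,560 × 1.2089 = 1,885.88 kg.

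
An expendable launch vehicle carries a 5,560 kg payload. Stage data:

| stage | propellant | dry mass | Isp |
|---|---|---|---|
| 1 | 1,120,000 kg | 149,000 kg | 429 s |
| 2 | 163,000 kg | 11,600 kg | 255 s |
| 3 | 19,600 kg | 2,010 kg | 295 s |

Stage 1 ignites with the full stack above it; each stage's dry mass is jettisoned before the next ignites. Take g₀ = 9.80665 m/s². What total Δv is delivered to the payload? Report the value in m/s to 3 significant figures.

Ignition mass of stage 1 = 1,120,000+149,000 + 163,000+11,600 + 19,600+2,010 + 5,560 = 1,470,770 kg.
Stage 1: m₀ = 1,470,770 kg, m_f = 1,470,770 − 1,120,000 = 350,770 kg; Δv = 429×9.80665×ln(4.193) = 4207.1×1.4334 ≈ 6030 m/s.
Stage 2: m₀ = 201,770 kg, m_f = 201,770 − 163,000 = 38,770 kg; Δv = 255×9.80665×ln(5.204) = 2500.7×1.6495 ≈ 4125 m/s.
Stage 3: m₀ = 27,170 kg, m_f = 27,170 − 19,600 = 7,570 kg; Δv = 295×9.80665×ln(3.589) = 2893.0×1.2779 ≈ 3697 m/s.
Total Δv = 6030 + 4125 + 3697 = 13852 m/s.

Δv ≈ 13900 m/s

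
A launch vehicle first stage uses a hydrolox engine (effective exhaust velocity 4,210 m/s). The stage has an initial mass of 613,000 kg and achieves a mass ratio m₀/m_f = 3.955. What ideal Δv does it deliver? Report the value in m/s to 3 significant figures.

Δv = v_e · ln(3.955) = 4210.0 × 1.3750 ≈ 5788.7 m/s.

Δv ≈ 5790 m/s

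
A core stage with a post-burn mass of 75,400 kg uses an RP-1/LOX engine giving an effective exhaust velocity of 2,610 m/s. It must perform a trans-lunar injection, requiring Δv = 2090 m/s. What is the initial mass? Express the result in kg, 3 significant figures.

initial mass ≈ 168000 kg

m₀/m_f = exp(Δv / v_e) = exp(2090 / 2610.0) = exp(0.8008) = 2.2272.
m₀ = m_f × 2.2272 = 75,400 × 2.2272 = 167,931 kg.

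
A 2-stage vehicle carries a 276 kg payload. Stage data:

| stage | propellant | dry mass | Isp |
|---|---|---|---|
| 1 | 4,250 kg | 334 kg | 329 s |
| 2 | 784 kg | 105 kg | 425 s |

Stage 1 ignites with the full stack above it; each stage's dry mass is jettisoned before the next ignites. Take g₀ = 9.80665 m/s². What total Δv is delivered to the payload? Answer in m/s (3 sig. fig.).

Δv ≈ 9000 m/s

Ignition mass of stage 1 = 4,250+334 + 784+105 + 276 = 5,749 kg.
Stage 1: m₀ = 5,749 kg, m_f = 5,749 − 4,250 = 1,499 kg; Δv = 329×9.80665×ln(3.835) = 3226.4×1.3442 ≈ 4337 m/s.
Stage 2: m₀ = 1,165 kg, m_f = 1,165 − 784 = 381 kg; Δv = 425×9.80665×ln(3.058) = 4167.8×1.1177 ≈ 4658 m/s.
Total Δv = 4337 + 4658 = 8995 m/s.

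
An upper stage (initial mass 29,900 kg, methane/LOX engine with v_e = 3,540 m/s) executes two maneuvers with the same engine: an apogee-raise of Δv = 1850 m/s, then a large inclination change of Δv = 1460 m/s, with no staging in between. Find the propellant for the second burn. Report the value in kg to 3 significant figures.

propellant for the second burn ≈ 5990 kg

After the first burn: m = 29900 × exp(−1850/3540.0) = 29900 × 0.59298 = 17,730.1 kg.
After the second burn: m = 17,730.1 × exp(−1460/3540.0) = 17,730.1 × 0.66204 = 11,738 kg.
Second-burn propellant = 17,730.1 − 11,738 = 5,992.1 kg.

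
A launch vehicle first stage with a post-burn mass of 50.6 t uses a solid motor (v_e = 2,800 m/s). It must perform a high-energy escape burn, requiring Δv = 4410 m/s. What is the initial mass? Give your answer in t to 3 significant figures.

By the Tsiolkovsky rocket equation, m₀/m_f = exp(Δv / v_e) = exp(4410 / 2800.0) = exp(1.5750) = 4.8307.
m₀ = m_f × 4.8307 = 50.6 × 4.8307 = 244.433 t.

initial mass ≈ 244 t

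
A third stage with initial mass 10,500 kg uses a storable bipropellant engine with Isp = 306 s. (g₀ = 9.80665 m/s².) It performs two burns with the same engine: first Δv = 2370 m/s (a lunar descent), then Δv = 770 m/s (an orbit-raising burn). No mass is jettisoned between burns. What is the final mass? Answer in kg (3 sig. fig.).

v_e = Isp · g₀ = 306 × 9.80665 = 3000.8 m/s.
After the first burn: m = 10500 × exp(−2370/3000.8) = 10500 × 0.45394 = 4,766.37 kg.
After the second burn: m = 4,766.37 × exp(−770/3000.8) = 4,766.37 × 0.77368 = 3,687.65 kg.

final mass ≈ 3690 kg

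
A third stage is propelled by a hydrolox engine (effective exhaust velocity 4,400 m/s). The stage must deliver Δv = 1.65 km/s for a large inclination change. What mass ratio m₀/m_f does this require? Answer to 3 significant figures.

m₀/m_f = exp(Δv / v_e) = exp(1650 / 4400.0) = exp(0.3750) = 1.4550.

mass ratio ≈ 1.45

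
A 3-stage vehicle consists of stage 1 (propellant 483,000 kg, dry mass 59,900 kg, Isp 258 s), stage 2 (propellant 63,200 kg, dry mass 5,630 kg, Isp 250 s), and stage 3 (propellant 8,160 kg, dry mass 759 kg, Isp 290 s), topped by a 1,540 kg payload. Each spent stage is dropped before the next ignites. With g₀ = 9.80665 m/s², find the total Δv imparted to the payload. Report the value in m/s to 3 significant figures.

Δv ≈ 12000 m/s

Ignition mass of stage 1 = 483,000+59,900 + 63,200+5,630 + 8,160+759 + 1,540 = 622,189 kg.
Stage 1: m₀ = 622,189 kg, m_f = 622,189 − 483,000 = 139,189 kg; Δv = 258×9.80665×ln(4.47) = 2530.1×1.4974 ≈ 3789 m/s.
Stage 2: m₀ = 79,289 kg, m_f = 79,289 − 63,200 = 16,089 kg; Δv = 250×9.80665×ln(4.928) = 2451.7×1.5950 ≈ 3910 m/s.
Stage 3: m₀ = 10,459 kg, m_f = 10,459 − 8,160 = 2,299 kg; Δv = 290×9.80665×ln(4.549) = 2843.9×1.5150 ≈ 4309 m/s.
Total Δv = 3789 + 3910 + 4309 = 12008 m/s.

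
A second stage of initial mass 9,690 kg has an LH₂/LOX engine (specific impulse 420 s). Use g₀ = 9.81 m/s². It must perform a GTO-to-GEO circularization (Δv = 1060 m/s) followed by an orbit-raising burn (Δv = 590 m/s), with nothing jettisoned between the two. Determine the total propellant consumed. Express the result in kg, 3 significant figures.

total propellant consumed ≈ 3200 kg

v_e = Isp · g₀ = 420 × 9.81 = 4120.2 m/s.
After the first burn: m = 9690 × exp(−1060/4120.2) = 9690 × 0.77316 = 7,491.92 kg.
After the second burn: m = 7,491.92 × exp(−590/4120.2) = 7,491.92 × 0.86658 = 6,492.35 kg.
Total propellant = m₀ − m_final = 9690 − 6,492.35 = 3,197.65 kg.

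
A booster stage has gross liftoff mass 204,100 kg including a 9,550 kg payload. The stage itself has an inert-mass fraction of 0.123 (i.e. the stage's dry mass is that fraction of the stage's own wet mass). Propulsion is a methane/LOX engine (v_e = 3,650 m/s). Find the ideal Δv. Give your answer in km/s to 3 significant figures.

Δv ≈ 6.60 km/s

Stage wet mass = m₀ − payload = 204,100 − 9,550 = 194,550 kg.
Stage dry mass = ε × stage wet mass = 0.123 × 194,550 = 23,929.7 kg.
Burnout mass m_f = stage dry + payload = 23,929.7 + 9,550 = 33,479.7 kg.
Δv = v_e · ln(204,100/33,479.7) = 3650.0 × ln(6.096) = 3650.0 × 1.8077 ≈ 6598 m/s.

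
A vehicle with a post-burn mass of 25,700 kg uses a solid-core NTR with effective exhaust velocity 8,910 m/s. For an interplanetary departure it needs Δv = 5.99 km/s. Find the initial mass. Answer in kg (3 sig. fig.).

initial mass ≈ 50300 kg

Rocket equation: m₀/m_f = exp(Δv / v_e) = exp(5990 / 8910.0) = exp(0.6723) = 1.9587.
m₀ = m_f × 1.9587 = 25,700 × 1.9587 = 50,338.6 kg.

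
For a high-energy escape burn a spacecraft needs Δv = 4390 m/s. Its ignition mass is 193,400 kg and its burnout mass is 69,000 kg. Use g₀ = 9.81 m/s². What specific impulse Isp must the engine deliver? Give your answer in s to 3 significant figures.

ln(m₀/m_f) = ln(193400/69000) = ln(2.803) = 1.0307.
Using Δv = v_e ln(m₀/m_f): v_e = Δv / ln(m₀/m_f) = 4390 / 1.0307 = 4259.4 m/s.
Isp = v_e / g₀ = 4259.4 / 9.81 = 434.2 s.

Isp ≈ 434 s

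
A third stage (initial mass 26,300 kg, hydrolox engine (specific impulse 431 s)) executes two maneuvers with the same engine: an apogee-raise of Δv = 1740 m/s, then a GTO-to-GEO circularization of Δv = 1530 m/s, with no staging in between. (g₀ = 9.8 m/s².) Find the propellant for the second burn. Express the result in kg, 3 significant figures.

propellant for the second burn ≈ 5290 kg

v_e = Isp · g₀ = 431 × 9.8 = 4223.8 m/s.
After the first burn: m = 26300 × exp(−1740/4223.8) = 26300 × 0.66236 = 17,420.1 kg.
After the second burn: m = 17,420.1 × exp(−1530/4223.8) = 17,420.1 × 0.69612 = 12,126.5 kg.
Second-burn propellant = 17,420.1 − 12,126.5 = 5,293.6 kg.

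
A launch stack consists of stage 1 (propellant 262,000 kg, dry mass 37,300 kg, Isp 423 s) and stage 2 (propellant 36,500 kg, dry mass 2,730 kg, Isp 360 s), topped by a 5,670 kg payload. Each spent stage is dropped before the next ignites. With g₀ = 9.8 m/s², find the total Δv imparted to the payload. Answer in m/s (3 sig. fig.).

Δv ≈ 11900 m/s

Ignition mass of stage 1 = 262,000+37,300 + 36,500+2,730 + 5,670 = 344,200 kg.
Stage 1: m₀ = 344,200 kg, m_f = 344,200 − 262,000 = 82,200 kg; Δv = 423×9.8×ln(4.187) = 4145.4×1.4321 ≈ 5936 m/s.
Stage 2: m₀ = 44,900 kg, m_f = 44,900 − 36,500 = 8,400 kg; Δv = 360×9.8×ln(5.345) = 3528.0×1.6762 ≈ 5914 m/s.
Total Δv = 5936 + 5914 = 11850 m/s.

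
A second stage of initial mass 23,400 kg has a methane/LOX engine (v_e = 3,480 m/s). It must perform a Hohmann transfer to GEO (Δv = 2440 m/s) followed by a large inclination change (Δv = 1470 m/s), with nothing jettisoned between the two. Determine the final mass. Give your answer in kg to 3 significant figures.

final mass ≈ 7610 kg

After the first burn: m = 23400 × exp(−2440/3480.0) = 23400 × 0.49601 = 11,606.6 kg.
After the second burn: m = 11,606.6 × exp(−1470/3480.0) = 11,606.6 × 0.65546 = 7,607.66 kg.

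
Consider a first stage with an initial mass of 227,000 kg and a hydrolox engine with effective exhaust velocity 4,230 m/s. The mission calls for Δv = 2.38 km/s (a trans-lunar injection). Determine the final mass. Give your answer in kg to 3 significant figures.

m₀/m_f = exp(Δv / v_e) = exp(2380 / 4230.0) = exp(0.5626) = 1.7553.
m_f = m₀ / 1.7553 = 227,000 / 1.7553 = 129,323 kg.

final mass ≈ 129000 kg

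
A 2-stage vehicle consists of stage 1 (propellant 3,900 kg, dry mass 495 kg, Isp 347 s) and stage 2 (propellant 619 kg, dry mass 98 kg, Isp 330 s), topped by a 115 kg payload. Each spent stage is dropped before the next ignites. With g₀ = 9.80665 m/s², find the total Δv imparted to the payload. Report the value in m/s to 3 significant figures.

Ignition mass of stage 1 = 3,900+495 + 619+98 + 115 = 5,227 kg.
Stage 1: m₀ = 5,227 kg, m_f = 5,227 − 3,900 = 1,327 kg; Δv = 347×9.80665×ln(3.939) = 3402.9×1.3709 ≈ 4665 m/s.
Stage 2: m₀ = 832 kg, m_f = 832 − 619 = 213 kg; Δv = 330×9.80665×ln(3.906) = 3236.2×1.3625 ≈ 4409 m/s.
Total Δv = 4665 + 4409 = 9074 m/s.

Δv ≈ 9070 m/s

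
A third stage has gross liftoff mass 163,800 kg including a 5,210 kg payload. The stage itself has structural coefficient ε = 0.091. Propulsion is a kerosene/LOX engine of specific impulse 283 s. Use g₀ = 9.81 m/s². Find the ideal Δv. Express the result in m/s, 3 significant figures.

Δv ≈ 5890 m/s

Stage wet mass = m₀ − payload = 163,800 − 5,210 = 158,590 kg.
Stage dry mass = ε × stage wet mass = 0.091 × 158,590 = 14,431.7 kg.
Burnout mass m_f = stage dry + payload = 14,431.7 + 5,210 = 19,641.7 kg.
v_e = Isp · g₀ = 283 × 9.81 = 2776.2 m/s.
By the Tsiolkovsky rocket equation, Δv = v_e · ln(163,800/19,641.7) = 2776.2 × ln(8.339) = 2776.2 × 2.1210 ≈ 5888 m/s.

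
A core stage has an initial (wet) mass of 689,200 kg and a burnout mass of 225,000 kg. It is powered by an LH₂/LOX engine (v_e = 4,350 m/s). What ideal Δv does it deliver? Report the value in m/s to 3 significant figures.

Δv = v_e · ln(m₀/m_f) = 4350.0 × ln(3.063) = 4350.0 × 1.1194 ≈ 4869.5 m/s.

Δv ≈ 4870 m/s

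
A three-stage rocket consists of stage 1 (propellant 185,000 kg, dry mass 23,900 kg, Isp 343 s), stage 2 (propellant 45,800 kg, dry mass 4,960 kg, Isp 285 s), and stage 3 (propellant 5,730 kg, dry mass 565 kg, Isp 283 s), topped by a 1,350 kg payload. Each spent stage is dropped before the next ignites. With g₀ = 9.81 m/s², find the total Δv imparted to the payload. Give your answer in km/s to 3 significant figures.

Ignition mass of stage 1 = 185,000+23,900 + 45,800+4,960 + 5,730+565 + 1,350 = 267,305 kg.
Stage 1: m₀ = 267,305 kg, m_f = 267,305 − 185,000 = 82,305 kg; Δv = 343×9.81×ln(3.248) = 3364.8×1.1780 ≈ 3964 m/s.
Stage 2: m₀ = 58,405 kg, m_f = 58,405 − 45,800 = 12,605 kg; Δv = 285×9.81×ln(4.633) = 2795.9×1.5333 ≈ 4287 m/s.
Stage 3: m₀ = 7,645 kg, m_f = 7,645 − 5,730 = 1,915 kg; Δv = 283×9.81×ln(3.992) = 2776.2×1.3843 ≈ 3843 m/s.
Total Δv = 3964 + 4287 + 3843 = 12094 m/s.

Δv ≈ 12.1 km/s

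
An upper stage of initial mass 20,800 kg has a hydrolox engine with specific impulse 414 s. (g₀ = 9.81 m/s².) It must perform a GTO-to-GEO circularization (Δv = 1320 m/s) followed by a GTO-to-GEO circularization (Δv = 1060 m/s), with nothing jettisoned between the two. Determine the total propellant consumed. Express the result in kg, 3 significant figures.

total propellant consumed ≈ 9220 kg

v_e = Isp · g₀ = 414 × 9.81 = 4061.3 m/s.
After the first burn: m = 20800 × exp(−1320/4061.3) = 20800 × 0.72252 = 15,028.4 kg.
After the second burn: m = 15,028.4 × exp(−1060/4061.3) = 15,028.4 × 0.77028 = 11,576.1 kg.
Total propellant = m₀ − m_final = 20800 − 11,576.1 = 9,223.9 kg.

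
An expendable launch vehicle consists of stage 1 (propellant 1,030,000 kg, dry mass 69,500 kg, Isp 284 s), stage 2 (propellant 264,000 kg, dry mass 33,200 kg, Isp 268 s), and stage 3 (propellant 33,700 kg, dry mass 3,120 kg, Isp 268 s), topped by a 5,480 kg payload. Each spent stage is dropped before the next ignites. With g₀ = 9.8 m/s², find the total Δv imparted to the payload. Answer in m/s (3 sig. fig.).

Ignition mass of stage 1 = 1,030,000+69,500 + 264,000+33,200 + 33,700+3,120 + 5,480 = 1,439,000 kg.
Stage 1: m₀ = 1,439,000 kg, m_f = 1,439,000 − 1,030,000 = 409,000 kg; Δv = 284×9.8×ln(3.518) = 2783.2×1.2580 ≈ 3501 m/s.
Stage 2: m₀ = 339,500 kg, m_f = 339,500 − 264,000 = 75,500 kg; Δv = 268×9.8×ln(4.497) = 2626.4×1.5033 ≈ 3948 m/s.
Stage 3: m₀ = 42,300 kg, m_f = 42,300 − 33,700 = 8,600 kg; Δv = 268×9.8×ln(4.919) = 2626.4×1.5930 ≈ 4184 m/s.
Total Δv = 3501 + 3948 + 4184 = 11633 m/s.

Δv ≈ 11600 m/s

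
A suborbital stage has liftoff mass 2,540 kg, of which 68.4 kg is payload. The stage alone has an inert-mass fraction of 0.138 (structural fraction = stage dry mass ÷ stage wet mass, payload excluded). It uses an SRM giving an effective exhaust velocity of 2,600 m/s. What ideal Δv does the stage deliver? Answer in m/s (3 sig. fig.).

Δv ≈ 4750 m/s

Stage wet mass = m₀ − payload = 2,540 − 68.4 = 2,471.6 kg.
Stage dry mass = ε × stage wet mass = 0.138 × 2,471.6 = 341.081 kg.
Burnout mass m_f = stage dry + payload = 341.081 + 68.4 = 409.481 kg.
From the ideal rocket equation, Δv = v_e · ln(2,540/409.481) = 2600.0 × ln(6.203) = 2600.0 × 1.8250 ≈ 4745 m/s.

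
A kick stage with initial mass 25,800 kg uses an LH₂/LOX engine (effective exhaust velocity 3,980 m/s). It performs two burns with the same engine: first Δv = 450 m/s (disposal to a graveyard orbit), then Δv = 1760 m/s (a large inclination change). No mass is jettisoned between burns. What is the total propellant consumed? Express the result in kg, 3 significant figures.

total propellant consumed ≈ 11000 kg

After the first burn: m = 25800 × exp(−450/3980.0) = 25800 × 0.89309 = 23,041.7 kg.
After the second burn: m = 23,041.7 × exp(−1760/3980.0) = 23,041.7 × 0.64261 = 14,806.8 kg.
Total propellant = m₀ − m_final = 25800 − 14,806.8 = 10,993.2 kg.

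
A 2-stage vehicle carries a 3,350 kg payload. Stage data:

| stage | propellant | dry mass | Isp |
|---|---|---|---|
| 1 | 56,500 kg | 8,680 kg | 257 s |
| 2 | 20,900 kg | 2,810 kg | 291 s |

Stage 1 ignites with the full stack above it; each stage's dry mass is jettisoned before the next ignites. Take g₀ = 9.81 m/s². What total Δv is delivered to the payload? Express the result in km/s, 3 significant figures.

Δv ≈ 6.62 km/s

Ignition mass of stage 1 = 56,500+8,680 + 20,900+2,810 + 3,350 = 92,240 kg.
Stage 1: m₀ = 92,240 kg, m_f = 92,240 − 56,500 = 35,740 kg; Δv = 257×9.81×ln(2.581) = 2521.2×0.9481 ≈ 2390 m/s.
Stage 2: m₀ = 27,060 kg, m_f = 27,060 − 20,900 = 6,160 kg; Δv = 291×9.81×ln(4.393) = 2854.7×1.4800 ≈ 4225 m/s.
Total Δv = 2390 + 4225 = 6615 m/s.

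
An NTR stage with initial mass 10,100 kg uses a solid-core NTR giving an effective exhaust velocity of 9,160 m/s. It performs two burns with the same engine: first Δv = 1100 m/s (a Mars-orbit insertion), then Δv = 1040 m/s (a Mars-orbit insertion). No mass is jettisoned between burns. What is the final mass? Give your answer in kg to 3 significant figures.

final mass ≈ 8000 kg

After the first burn: m = 10100 × exp(−1100/9160.0) = 10100 × 0.88684 = 8,957.08 kg.
After the second burn: m = 8,957.08 × exp(−1040/9160.0) = 8,957.08 × 0.89267 = 7,995.72 kg.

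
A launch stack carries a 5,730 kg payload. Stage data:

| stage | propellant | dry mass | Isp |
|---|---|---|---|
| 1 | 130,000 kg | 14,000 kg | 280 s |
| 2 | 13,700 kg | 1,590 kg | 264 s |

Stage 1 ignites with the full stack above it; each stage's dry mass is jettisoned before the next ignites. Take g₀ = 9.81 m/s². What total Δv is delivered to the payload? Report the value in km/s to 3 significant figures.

Δv ≈ 6.99 km/s

Ignition mass of stage 1 = 130,000+14,000 + 13,700+1,590 + 5,730 = 165,020 kg.
Stage 1: m₀ = 165,020 kg, m_f = 165,020 − 130,000 = 35,020 kg; Δv = 280×9.81×ln(4.712) = 2746.8×1.5501 ≈ 4258 m/s.
Stage 2: m₀ = 21,020 kg, m_f = 21,020 − 13,700 = 7,320 kg; Δv = 264×9.81×ln(2.872) = 2589.8×1.0549 ≈ 2732 m/s.
Total Δv = 4258 + 2732 = 6990 m/s.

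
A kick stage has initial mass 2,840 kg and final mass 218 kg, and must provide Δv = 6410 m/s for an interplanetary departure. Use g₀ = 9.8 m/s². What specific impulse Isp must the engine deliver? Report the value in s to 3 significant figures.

ln(m₀/m_f) = ln(2840/218) = ln(13.03) = 2.5671.
From the ideal rocket equation, v_e = Δv / ln(m₀/m_f) = 6410 / 2.5671 = 2497.0 m/s.
Isp = v_e / g₀ = 2497.0 / 9.8 = 254.8 s.

Isp ≈ 255 s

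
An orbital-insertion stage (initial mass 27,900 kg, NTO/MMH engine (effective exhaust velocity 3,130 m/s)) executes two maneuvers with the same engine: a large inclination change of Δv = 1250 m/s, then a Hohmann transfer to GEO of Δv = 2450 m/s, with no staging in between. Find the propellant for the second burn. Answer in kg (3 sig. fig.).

After the first burn: m = 27900 × exp(−1250/3130.0) = 27900 × 0.67075 = 18,713.9 kg.
After the second burn: m = 18,713.9 × exp(−2450/3130.0) = 18,713.9 × 0.45715 = 8,555.06 kg.
Second-burn propellant = 18,713.9 − 8,555.06 = 10,158.84 kg.

propellant for the second burn ≈ 10200 kg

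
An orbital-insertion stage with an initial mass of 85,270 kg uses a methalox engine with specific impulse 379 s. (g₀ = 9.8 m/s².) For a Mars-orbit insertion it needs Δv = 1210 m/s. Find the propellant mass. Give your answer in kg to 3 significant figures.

propellant mass ≈ 23700 kg

v_e = Isp · g₀ = 379 × 9.8 = 3714.2 m/s.
m₀/m_f = exp(Δv / v_e) = exp(1210 / 3714.2) = exp(0.3258) = 1.3851.
m_f = 85,270 / 1.3851 = 61,562.3 kg, so propellant = m₀ − m_f = 85,270 − 61,562.3 = 23,707.7 kg.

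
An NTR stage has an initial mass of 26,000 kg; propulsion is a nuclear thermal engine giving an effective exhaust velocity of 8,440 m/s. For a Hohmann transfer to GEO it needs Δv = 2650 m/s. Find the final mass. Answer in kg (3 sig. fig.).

From the ideal rocket equation, m₀/m_f = exp(Δv / v_e) = exp(2650 / 8440.0) = exp(0.3140) = 1.3689.
m_f = m₀ / 1.3689 = 26,000 / 1.3689 = 18,993.4 kg.

final mass ≈ 19000 kg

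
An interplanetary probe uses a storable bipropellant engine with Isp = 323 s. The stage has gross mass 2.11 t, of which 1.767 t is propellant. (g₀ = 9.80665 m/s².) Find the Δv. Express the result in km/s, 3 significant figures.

Δv ≈ 5.75 km/s

v_e = Isp · g₀ = 323 × 9.80665 = 3167.5 m/s.
m_f = m₀ − m_prop = 2.11 − 1.767 = 0.343 t.
Rocket equation: Δv = v_e · ln(m₀/m_f) = 3167.5 × ln(6.152) = 3167.5 × 1.8167 ≈ 5754.5 m/s.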